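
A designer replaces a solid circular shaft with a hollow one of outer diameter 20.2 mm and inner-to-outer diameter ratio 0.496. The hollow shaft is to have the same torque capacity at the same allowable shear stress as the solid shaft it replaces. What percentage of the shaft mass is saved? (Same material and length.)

21.4 %

Equal τ_max and T ⇒ the solid shaft needs d_s³ = d_o³(1−k⁴), so d_s = 20.2·(1−0.496⁴)^(1/3) = 19.78 mm.
Area ratio A_h/A_s = d_o²(1−k²)/d_s² = (1−k²)/(1−k⁴)^(2/3) = 0.7860.
Mass saving = 1 − 0.7860 = 21.4 %.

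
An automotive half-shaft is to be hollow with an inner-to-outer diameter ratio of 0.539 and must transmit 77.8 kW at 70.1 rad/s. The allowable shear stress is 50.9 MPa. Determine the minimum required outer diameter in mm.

49.5 mm

ω = 70.1 rad/s, so T = P/ω = 77.8×10³ / 70.10 = 1110 N·m.
For a hollow shaft with d_i/d_o = 0.539: τ_max = 16T/(π d_o³ (1−k⁴)), so d_o = [16T/(π τ_allow (1−k⁴))]^(1/3) = [16·1110/(π·5.09×10^7·0.9156)]^(1/3) = 0.04950 m.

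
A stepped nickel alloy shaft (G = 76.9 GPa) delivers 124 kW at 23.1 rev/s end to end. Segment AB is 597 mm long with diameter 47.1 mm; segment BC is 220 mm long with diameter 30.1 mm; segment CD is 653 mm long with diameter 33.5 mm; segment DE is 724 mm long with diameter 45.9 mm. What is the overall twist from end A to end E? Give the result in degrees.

6.94°

ω = 2π·23.1 = 145.1 rad/s, so T = P/ω = 124×10³ / 145.1 = 854.3 N·m.
J_AB = π(0.0471)⁴/32 = 4.83×10^-7 m⁴; J_BC = π(0.0301)⁴/32 = 8.06×10^-8 m⁴; J_CD = π(0.0335)⁴/32 = 1.24×10^-7 m⁴; J_DE = π(0.0459)⁴/32 = 4.36×10^-7 m⁴.
θ = (T/G)·Σ L_i/J_i = (854.3/76.9×10⁹)·(0.597/4.83×10^-7 + 0.220/8.06×10^-8 + 0.653/1.24×10^-7 + 0.724/4.36×10^-7) = 0.1212 rad.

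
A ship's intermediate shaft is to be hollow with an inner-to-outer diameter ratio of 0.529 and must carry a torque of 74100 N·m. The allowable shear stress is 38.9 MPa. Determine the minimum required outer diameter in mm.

For a hollow shaft with d_i/d_o = 0.529: τ_max = 16T/(π d_o³ (1−k⁴)), so d_o = [16T/(π τ_allow (1−k⁴))]^(1/3) = [16·74100/(π·3.89×10^7·0.9217)]^(1/3) = 0.2192 m.

219 mm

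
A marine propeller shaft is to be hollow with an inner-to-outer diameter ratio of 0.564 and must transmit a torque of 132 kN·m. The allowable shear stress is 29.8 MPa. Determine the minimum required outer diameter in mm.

For a hollow shaft with d_i/d_o = 0.564: τ_max = 16T/(π d_o³ (1−k⁴)), so d_o = [16T/(π τ_allow (1−k⁴))]^(1/3) = [16·132000/(π·2.98×10^7·0.8988)]^(1/3) = 0.2928 m.

293 mm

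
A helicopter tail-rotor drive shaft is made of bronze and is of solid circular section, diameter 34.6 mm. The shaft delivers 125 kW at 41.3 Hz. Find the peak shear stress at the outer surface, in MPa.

59.2 MPa

ω = 2π·41.3 = 259.5 rad/s, so T = P/ω = 125×10³ / 259.5 = 481.7 N·m.
J = πd⁴/32 = π(0.0346)⁴/32 = 1.407×10^-7 m⁴.
τ_max = T·r/J = 481.7 × 0.0173 / 1.407×10^-7 = 5.923×10^7 Pa.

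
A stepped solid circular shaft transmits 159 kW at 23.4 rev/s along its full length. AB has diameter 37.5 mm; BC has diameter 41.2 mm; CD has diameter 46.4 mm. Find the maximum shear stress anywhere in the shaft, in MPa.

104 MPa

ω = 2π·23.4 = 147.0 rad/s, so T = P/ω = 159×10³ / 147.0 = 1081 N·m.
Under the same torque, τ_max = 16T/(πd³) is largest where d is smallest — segment AB (d = 37.5 mm).
τ_max = 16·1081/(π·(0.0375)³) = 1.044×10^8 Pa.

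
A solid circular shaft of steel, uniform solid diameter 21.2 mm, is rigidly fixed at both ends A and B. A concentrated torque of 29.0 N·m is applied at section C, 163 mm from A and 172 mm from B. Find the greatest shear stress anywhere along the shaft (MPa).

With uniform GJ and both ends fixed, compatibility θ_AC = θ_CB gives T_A·a = T_B·b, together with T_A + T_B = T₀.
T_A = T₀·b/(a+b) = 29.00·172/335.0 = 14.89 N·m; T_B = 14.11 N·m.
τ in each portion: τ_AC = 7.96×10^6 Pa, τ_CB = 7.54×10^6 Pa; maximum is in AC.
τ_max = T_AC·r/J = 14.89·0.0106/1.98×10^-8 = 7.959×10^6 Pa.

7.96 MPa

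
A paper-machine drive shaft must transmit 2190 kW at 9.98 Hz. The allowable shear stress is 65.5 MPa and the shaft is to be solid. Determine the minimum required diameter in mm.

ω = 2π·9.98 = 62.71 rad/s, so T = P/ω = 2190×10³ / 62.71 = 34920 N·m.
For a solid shaft τ_max = 16T/(πd³), so d = (16T/(π τ_allow))^(1/3) = (16·34920/(π·6.55×10^7))^(1/3) = 0.1395 m.

140 mm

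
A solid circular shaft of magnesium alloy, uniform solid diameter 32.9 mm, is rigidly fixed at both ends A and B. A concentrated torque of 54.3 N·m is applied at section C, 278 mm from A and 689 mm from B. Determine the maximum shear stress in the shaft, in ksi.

0.803 ksi

With uniform GJ and both ends fixed, compatibility θ_AC = θ_CB gives T_A·a = T_B·b, together with T_A + T_B = T₀.
T_A = T₀·b/(a+b) = 54.30·689/967.0 = 38.69 N·m; T_B = 15.61 N·m.
τ in each portion: τ_AC = 5.53×10^6 Pa, τ_CB = 2.23×10^6 Pa; maximum is in AC.
τ_max = T_AC·r/J = 38.69·0.0164/1.15×10^-7 = 5.533×10^6 Pa.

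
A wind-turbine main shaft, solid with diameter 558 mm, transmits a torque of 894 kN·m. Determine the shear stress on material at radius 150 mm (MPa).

14.1 MPa

J = πd⁴/32 = π(0.558)⁴/32 = 9.518×10^-3 m⁴.
Shear stress varies linearly with radius: τ = T·r/J = 894000 × 0.150 / 9.518×10^-3 = 1.409×10^7 Pa.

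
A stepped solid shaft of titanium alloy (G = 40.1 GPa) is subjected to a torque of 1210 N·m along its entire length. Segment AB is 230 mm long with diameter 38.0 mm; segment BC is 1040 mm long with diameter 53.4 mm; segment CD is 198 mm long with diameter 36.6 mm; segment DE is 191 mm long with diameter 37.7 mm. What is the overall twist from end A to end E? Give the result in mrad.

J_AB = π(0.0380)⁴/32 = 2.05×10^-7 m⁴; J_BC = π(0.0534)⁴/32 = 7.98×10^-7 m⁴; J_CD = π(0.0366)⁴/32 = 1.76×10^-7 m⁴; J_DE = π(0.0377)⁴/32 = 1.98×10^-7 m⁴.
θ = (T/G)·Σ L_i/J_i = (1210/40.1×10⁹)·(0.230/2.05×10^-7 + 1.04/7.98×10^-7 + 0.198/1.76×10^-7 + 0.191/1.98×10^-7) = 0.1362 rad.

136 mrad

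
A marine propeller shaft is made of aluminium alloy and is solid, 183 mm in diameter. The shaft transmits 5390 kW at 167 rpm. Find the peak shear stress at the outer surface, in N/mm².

256 N/mm²

ω = 2π·167/60 = 17.49 rad/s, so T = P/ω = 5390×10³ / 17.49 = 308200 N·m.
J = πd⁴/32 = π(0.183)⁴/32 = 1.101×10^-4 m⁴.
τ_max = T·r/J = 308200 × 0.0915 / 1.101×10^-4 = 2.561×10^8 Pa.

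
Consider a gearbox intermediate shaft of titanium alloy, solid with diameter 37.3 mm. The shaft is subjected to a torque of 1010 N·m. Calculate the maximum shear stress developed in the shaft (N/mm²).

99.1 N/mm²

J = πd⁴/32 = π(0.0373)⁴/32 = 1.900×10^-7 m⁴.
τ_max = T·r/J = 1010 × 0.0186 / 1.900×10^-7 = 9.912×10^7 Pa.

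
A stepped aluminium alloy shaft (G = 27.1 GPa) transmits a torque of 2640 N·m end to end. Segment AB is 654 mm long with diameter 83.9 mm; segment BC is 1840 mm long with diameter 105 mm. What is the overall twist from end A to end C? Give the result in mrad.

28.1 mrad

J_AB = π(0.0839)⁴/32 = 4.86×10^-6 m⁴; J_BC = π(0.105)⁴/32 = 1.19×10^-5 m⁴.
θ = (T/G)·Σ L_i/J_i = (2640/27.1×10⁹)·(0.654/4.86×10^-6 + 1.84/1.19×10^-5) = 0.02812 rad.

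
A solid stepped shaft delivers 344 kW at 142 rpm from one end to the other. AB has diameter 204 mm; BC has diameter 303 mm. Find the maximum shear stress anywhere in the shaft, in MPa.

13.9 MPa

ω = 2π·142/60 = 14.87 rad/s, so T = P/ω = 344×10³ / 14.87 = 23130 N·m.
Under the same torque, τ_max = 16T/(πd³) is largest where d is smallest — segment AB (d = 204 mm).
τ_max = 16·23130/(π·(0.204)³) = 1.388×10^7 Pa.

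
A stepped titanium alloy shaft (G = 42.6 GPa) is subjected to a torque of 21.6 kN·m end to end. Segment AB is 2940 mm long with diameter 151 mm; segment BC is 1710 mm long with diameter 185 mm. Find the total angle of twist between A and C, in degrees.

J_AB = π(0.151)⁴/32 = 5.10×10^-5 m⁴; J_BC = π(0.185)⁴/32 = 1.15×10^-4 m⁴.
θ = (T/G)·Σ L_i/J_i = (21600/42.6×10⁹)·(2.94/5.10×10^-5 + 1.71/1.15×10^-4) = 0.03675 rad.

2.11°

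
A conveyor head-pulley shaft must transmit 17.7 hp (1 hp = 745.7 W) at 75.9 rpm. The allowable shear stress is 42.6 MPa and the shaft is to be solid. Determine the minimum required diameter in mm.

ω = 2π·75.9/60 = 7.948 rad/s, so T = P/ω = 17.7×745.7 / 7.948 = 1661 N·m.
For a solid shaft τ_max = 16T/(πd³), so d = (16T/(π τ_allow))^(1/3) = (16·1661/(π·4.26×10^7))^(1/3) = 0.05834 m.

58.3 mm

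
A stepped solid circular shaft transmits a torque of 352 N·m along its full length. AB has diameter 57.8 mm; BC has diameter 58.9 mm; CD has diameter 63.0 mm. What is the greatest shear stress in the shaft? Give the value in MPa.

9.28 MPa

Under the same torque, τ_max = 16T/(πd³) is largest where d is smallest — segment AB (d = 57.8 mm).
τ_max = 16·352.0/(π·(0.0578)³) = 9.284×10^6 Pa.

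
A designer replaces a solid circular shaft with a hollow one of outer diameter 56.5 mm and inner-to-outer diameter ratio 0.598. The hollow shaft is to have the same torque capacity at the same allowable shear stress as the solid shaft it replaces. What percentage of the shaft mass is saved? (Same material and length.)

Equal τ_max and T ⇒ the solid shaft needs d_s³ = d_o³(1−k⁴), so d_s = 56.5·(1−0.598⁴)^(1/3) = 53.98 mm.
Area ratio A_h/A_s = d_o²(1−k²)/d_s² = (1−k²)/(1−k⁴)^(2/3) = 0.7038.
Mass saving = 1 − 0.7038 = 29.6 %.

29.6 %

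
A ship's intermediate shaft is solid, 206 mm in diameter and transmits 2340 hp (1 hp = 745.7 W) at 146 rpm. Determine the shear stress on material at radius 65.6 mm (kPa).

ω = 2π·146/60 = 15.29 rad/s, so T = P/ω = 2340×745.7 / 15.29 = 114100 N·m.
J = πd⁴/32 = π(0.206)⁴/32 = 1.768×10^-4 m⁴.
Shear stress varies linearly with radius: τ = T·r/J = 114100 × 0.0656 / 1.768×10^-4 = 4.235×10^7 Pa.

42300 kPa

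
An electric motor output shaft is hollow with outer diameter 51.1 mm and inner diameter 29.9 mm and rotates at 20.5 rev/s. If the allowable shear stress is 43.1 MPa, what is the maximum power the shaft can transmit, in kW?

128 kW

J = π(d_o⁴ − d_i⁴)/32 = π(0.0511⁴ − 0.0299⁴)/32 = 5.909×10^-7 m⁴.
T_max = τ_allow·J/r = 4.31×10^7 × 5.909×10^-7 / 0.0255 = 996.8 N·m.
ω = 2π·20.5 = 128.8 rad/s, so P_max = T_max·ω = 1.284×10^5 W.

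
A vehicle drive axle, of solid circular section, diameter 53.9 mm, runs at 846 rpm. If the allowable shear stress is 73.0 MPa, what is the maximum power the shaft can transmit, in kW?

199 kW

J = πd⁴/32 = π(0.0539)⁴/32 = 8.286×10^-7 m⁴.
T_max = τ_allow·J/r = 7.30×10^7 × 8.286×10^-7 / 0.0269 = 2244 N·m.
ω = 2π·846/60 = 88.59 rad/s, so P_max = T_max·ω = 1.988×10^5 W.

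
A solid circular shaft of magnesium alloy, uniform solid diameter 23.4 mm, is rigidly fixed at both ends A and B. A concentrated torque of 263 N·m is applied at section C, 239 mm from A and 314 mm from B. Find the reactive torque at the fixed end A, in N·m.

With uniform GJ and both ends fixed, compatibility θ_AC = θ_CB gives T_A·a = T_B·b, together with T_A + T_B = T₀.
T_A = T₀·b/(a+b) = 263.0·314/553.0 = 149.3 N·m; T_B = 113.7 N·m.

149 N·m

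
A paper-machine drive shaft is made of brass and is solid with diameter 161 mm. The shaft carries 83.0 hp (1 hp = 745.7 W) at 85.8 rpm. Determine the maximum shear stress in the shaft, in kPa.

8410 kPa

ω = 2π·85.8/60 = 8.985 rad/s, so T = P/ω = 83.0×745.7 / 8.985 = 6889 N·m.
J = πd⁴/32 = π(0.161)⁴/32 = 6.596×10^-5 m⁴.
τ_max = T·r/J = 6889 × 0.0805 / 6.596×10^-5 = 8.407×10^6 Pa.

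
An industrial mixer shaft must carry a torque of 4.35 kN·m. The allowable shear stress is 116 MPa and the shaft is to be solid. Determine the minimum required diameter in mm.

57.6 mm

For a solid shaft τ_max = 16T/(πd³), so d = (16T/(π τ_allow))^(1/3) = (16·4350/(π·1.16×10^8))^(1/3) = 0.05759 m.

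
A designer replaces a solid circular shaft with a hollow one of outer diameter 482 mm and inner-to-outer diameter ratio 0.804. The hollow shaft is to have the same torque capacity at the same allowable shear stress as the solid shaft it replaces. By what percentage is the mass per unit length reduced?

49.3 %

Equal τ_max and T ⇒ the solid shaft needs d_s³ = d_o³(1−k⁴), so d_s = 482·(1−0.804⁴)^(1/3) = 402.5 mm.
Area ratio A_h/A_s = d_o²(1−k²)/d_s² = (1−k²)/(1−k⁴)^(2/3) = 0.5072.
Mass saving = 1 − 0.5072 = 49.3 %.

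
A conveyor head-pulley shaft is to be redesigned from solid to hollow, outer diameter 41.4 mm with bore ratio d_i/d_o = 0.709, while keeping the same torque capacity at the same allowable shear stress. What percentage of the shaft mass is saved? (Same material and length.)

39.6 %

Equal τ_max and T ⇒ the solid shaft needs d_s³ = d_o³(1−k⁴), so d_s = 41.4·(1−0.709⁴)^(1/3) = 37.57 mm.
Area ratio A_h/A_s = d_o²(1−k²)/d_s² = (1−k²)/(1−k⁴)^(2/3) = 0.6039.
Mass saving = 1 − 0.6039 = 39.6 %.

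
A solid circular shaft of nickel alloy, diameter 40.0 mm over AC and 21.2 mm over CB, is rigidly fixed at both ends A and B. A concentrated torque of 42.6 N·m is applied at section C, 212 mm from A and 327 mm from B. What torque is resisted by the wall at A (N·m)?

Compatibility: T_A·a/J_AC = T_B·b/J_CB with T_A + T_B = T₀.
J_AC = 2.51×10^-7 m⁴, J_CB = 1.98×10^-8 m⁴, so T_A = T₀·(J_AC/a)/((J_AC/a)+(J_CB/b)) = 40.53 N·m, T_B = 2.073 N·m.

40.5 N·m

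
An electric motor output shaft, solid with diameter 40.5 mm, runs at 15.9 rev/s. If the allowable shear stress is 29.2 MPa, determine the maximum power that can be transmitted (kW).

J = πd⁴/32 = π(0.0405)⁴/32 = 2.641×10^-7 m⁴.
T_max = τ_allow·J/r = 2.92×10^7 × 2.641×10^-7 / 0.0203 = 380.9 N·m.
ω = 2π·15.9 = 99.90 rad/s, so P_max = T_max·ω = 3.805×10^4 W.

38.1 kW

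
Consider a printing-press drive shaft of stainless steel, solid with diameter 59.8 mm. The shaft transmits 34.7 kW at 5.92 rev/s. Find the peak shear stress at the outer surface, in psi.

ω = 2π·5.92 = 37.20 rad/s, so T = P/ω = 34.7×10³ / 37.20 = 932.9 N·m.
J = πd⁴/32 = π(0.0598)⁴/32 = 1.255×10^-6 m⁴.
τ_max = T·r/J = 932.9 × 0.0299 / 1.255×10^-6 = 2.222×10^7 Pa.

3220 psi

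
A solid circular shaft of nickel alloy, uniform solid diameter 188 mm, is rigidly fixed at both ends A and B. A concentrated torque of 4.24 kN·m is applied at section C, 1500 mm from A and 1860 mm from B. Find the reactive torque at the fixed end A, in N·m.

With uniform GJ and both ends fixed, compatibility θ_AC = θ_CB gives T_A·a = T_B·b, together with T_A + T_B = T₀.
T_A = T₀·b/(a+b) = 4240·1860/3360 = 2347 N·m; T_B = 1893 N·m.

2350 N·m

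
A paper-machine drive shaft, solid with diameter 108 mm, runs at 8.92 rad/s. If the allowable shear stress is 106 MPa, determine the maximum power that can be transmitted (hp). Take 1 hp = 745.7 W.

J = πd⁴/32 = π(0.108)⁴/32 = 1.336×10^-5 m⁴.
T_max = τ_allow·J/r = 1.06×10^8 × 1.336×10^-5 / 0.0540 = 26220 N·m.
ω = 8.92 rad/s, so P_max = T_max·ω = 2.339×10^5 W.

314 hp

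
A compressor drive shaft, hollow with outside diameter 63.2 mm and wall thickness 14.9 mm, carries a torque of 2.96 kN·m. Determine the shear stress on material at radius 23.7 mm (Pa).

4.86e7 Pa

J = π(d_o⁴ − d_i⁴)/32 = π(0.0632⁴ − 0.0334⁴)/32 = 1.444×10^-6 m⁴.
Shear stress varies linearly with radius: τ = T·r/J = 2960 × 0.0237 / 1.444×10^-6 = 4.858×10^7 Pa.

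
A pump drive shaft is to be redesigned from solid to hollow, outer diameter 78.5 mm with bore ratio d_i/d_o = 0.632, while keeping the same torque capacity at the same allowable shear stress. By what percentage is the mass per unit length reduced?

Equal τ_max and T ⇒ the solid shaft needs d_s³ = d_o³(1−k⁴), so d_s = 78.5·(1−0.632⁴)^(1/3) = 74.08 mm.
Area ratio A_h/A_s = d_o²(1−k²)/d_s² = (1−k²)/(1−k⁴)^(2/3) = 0.6744.
Mass saving = 1 − 0.6744 = 32.6 %.

32.6 %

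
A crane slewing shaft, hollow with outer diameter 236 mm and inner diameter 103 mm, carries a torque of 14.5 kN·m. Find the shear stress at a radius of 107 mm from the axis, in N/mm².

J = π(d_o⁴ − d_i⁴)/32 = π(0.236⁴ − 0.103⁴)/32 = 2.935×10^-4 m⁴.
Shear stress varies linearly with radius: τ = T·r/J = 14500 × 0.107 / 2.935×10^-4 = 5.286×10^6 Pa.

5.29 N/mm²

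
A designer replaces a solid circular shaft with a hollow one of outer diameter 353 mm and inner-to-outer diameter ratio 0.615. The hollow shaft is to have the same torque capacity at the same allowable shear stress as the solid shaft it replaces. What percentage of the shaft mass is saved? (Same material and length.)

31.1 %

Equal τ_max and T ⇒ the solid shaft needs d_s³ = d_o³(1−k⁴), so d_s = 353·(1−0.615⁴)^(1/3) = 335.3 mm.
Area ratio A_h/A_s = d_o²(1−k²)/d_s² = (1−k²)/(1−k⁴)^(2/3) = 0.6892.
Mass saving = 1 − 0.6892 = 31.1 %.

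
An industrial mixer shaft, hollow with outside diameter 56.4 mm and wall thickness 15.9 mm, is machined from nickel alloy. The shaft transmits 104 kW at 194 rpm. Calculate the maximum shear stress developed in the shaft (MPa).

ω = 2π·194/60 = 20.32 rad/s, so T = P/ω = 104×10³ / 20.32 = 5119 N·m.
J = π(d_o⁴ − d_i⁴)/32 = π(0.0564⁴ − 0.0246⁴)/32 = 9.574×10^-7 m⁴.
τ_max = T·r/J = 5119 × 0.0282 / 9.574×10^-7 = 1.508×10^8 Pa.

151 MPa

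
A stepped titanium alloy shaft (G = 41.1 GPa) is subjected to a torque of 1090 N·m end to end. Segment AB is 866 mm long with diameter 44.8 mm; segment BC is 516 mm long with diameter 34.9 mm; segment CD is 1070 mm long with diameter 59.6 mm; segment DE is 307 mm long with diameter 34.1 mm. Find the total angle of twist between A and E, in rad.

J_AB = π(0.0448)⁴/32 = 3.95×10^-7 m⁴; J_BC = π(0.0349)⁴/32 = 1.46×10^-7 m⁴; J_CD = π(0.0596)⁴/32 = 1.24×10^-6 m⁴; J_DE = π(0.0341)⁴/32 = 1.33×10^-7 m⁴.
θ = (T/G)·Σ L_i/J_i = (1090/41.1×10⁹)·(0.866/3.95×10^-7 + 0.516/1.46×10^-7 + 1.07/1.24×10^-6 + 0.307/1.33×10^-7) = 0.2363 rad.

0.236 rad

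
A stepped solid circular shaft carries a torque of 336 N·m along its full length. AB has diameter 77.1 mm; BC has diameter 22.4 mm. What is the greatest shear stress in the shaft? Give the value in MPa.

152 MPa

Under the same torque, τ_max = 16T/(πd³) is largest where d is smallest — segment BC (d = 22.4 mm).
τ_max = 16·336.0/(π·(0.0224)³) = 1.523×10^8 Pa.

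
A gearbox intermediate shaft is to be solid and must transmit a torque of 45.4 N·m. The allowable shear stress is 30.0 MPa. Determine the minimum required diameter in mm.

19.8 mm

For a solid shaft τ_max = 16T/(πd³), so d = (16T/(π τ_allow))^(1/3) = (16·45.40/(π·3.00×10^7))^(1/3) = 0.01975 m.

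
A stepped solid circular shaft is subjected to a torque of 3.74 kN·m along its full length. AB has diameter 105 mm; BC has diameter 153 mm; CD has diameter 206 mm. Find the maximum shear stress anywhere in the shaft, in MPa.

Under the same torque, τ_max = 16T/(πd³) is largest where d is smallest — segment AB (d = 105 mm).
τ_max = 16·3740/(π·(0.105)³) = 1.645×10^7 Pa.

16.5 MPa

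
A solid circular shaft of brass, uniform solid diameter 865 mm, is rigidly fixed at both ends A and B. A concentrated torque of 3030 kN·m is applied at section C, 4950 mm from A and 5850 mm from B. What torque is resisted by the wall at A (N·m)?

1.64e6 N·m

With uniform GJ and both ends fixed, compatibility θ_AC = θ_CB gives T_A·a = T_B·b, together with T_A + T_B = T₀.
T_A = T₀·b/(a+b) = 3.030e6·5850/10800 = 1.641e6 N·m; T_B = 1.389e6 N·m.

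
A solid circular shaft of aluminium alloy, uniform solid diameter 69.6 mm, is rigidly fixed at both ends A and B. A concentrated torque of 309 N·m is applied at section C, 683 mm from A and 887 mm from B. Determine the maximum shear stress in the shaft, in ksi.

0.382 ksi

With uniform GJ and both ends fixed, compatibility θ_AC = θ_CB gives T_A·a = T_B·b, together with T_A + T_B = T₀.
T_A = T₀·b/(a+b) = 309.0·887/1570 = 174.6 N·m; T_B = 134.4 N·m.
τ in each portion: τ_AC = 2.64×10^6 Pa, τ_CB = 2.03×10^6 Pa; maximum is in AC.
τ_max = T_AC·r/J = 174.6·0.0348/2.30×10^-6 = 2.637×10^6 Pa.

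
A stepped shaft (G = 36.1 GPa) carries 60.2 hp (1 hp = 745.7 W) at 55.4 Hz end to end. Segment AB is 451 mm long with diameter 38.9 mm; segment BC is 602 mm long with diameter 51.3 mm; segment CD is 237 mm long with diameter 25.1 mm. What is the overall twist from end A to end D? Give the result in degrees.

ω = 2π·55.4 = 348.1 rad/s, so T = P/ω = 60.2×745.7 / 348.1 = 129.0 N·m.
J_AB = π(0.0389)⁴/32 = 2.25×10^-7 m⁴; J_BC = π(0.0513)⁴/32 = 6.80×10^-7 m⁴; J_CD = π(0.0251)⁴/32 = 3.90×10^-8 m⁴.
θ = (T/G)·Σ L_i/J_i = (129.0/36.1×10⁹)·(0.451/2.25×10^-7 + 0.602/6.80×10^-7 + 0.237/3.90×10^-8) = 0.03206 rad.

1.84°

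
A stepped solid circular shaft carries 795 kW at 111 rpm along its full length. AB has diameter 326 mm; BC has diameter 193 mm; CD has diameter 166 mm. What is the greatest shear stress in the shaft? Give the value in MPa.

76.1 MPa

ω = 2π·111/60 = 11.62 rad/s, so T = P/ω = 795×10³ / 11.62 = 68390 N·m.
Under the same torque, τ_max = 16T/(πd³) is largest where d is smallest — segment CD (d = 166 mm).
τ_max = 16·68390/(π·(0.166)³) = 7.615×10^7 Pa.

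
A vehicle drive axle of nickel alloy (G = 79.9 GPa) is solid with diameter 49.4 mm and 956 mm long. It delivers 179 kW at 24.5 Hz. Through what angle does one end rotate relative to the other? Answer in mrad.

ω = 2π·24.5 = 153.9 rad/s, so T = P/ω = 179×10³ / 153.9 = 1163 N·m.
J = πd⁴/32 = π(0.0494)⁴/32 = 5.847×10^-7 m⁴.
θ = T·L/(G·J) = 1163 × 0.956 / (79.9×10⁹ × 5.847×10^-7) = 0.02380 rad.

23.8 mrad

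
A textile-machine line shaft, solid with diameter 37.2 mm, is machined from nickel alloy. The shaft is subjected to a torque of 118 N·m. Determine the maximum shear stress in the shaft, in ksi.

1.69 ksi

J = πd⁴/32 = π(0.0372)⁴/32 = 1.880×10^-7 m⁴.
τ_max = T·r/J = 118.0 × 0.0186 / 1.880×10^-7 = 1.167×10^7 Pa.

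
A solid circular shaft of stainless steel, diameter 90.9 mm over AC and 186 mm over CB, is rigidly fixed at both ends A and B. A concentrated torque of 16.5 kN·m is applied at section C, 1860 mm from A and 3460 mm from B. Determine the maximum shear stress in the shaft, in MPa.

Compatibility: T_A·a/J_AC = T_B·b/J_CB with T_A + T_B = T₀.
J_AC = 6.70×10^-6 m⁴, J_CB = 1.18×10^-4 m⁴, so T_A = T₀·(J_AC/a)/((J_AC/a)+(J_CB/b)) = 1583 N·m, T_B = 14920 N·m.
τ in each portion: τ_AC = 1.07×10^7 Pa, τ_CB = 1.18×10^7 Pa; maximum is in CB.
τ_max = T_CB·r/J = 14920·0.0930/1.18×10^-4 = 1.181×10^7 Pa.

11.8 MPa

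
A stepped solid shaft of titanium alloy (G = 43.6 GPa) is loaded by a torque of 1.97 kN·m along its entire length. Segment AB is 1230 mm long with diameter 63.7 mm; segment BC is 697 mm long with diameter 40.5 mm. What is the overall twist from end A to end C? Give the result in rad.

J_AB = π(0.0637)⁴/32 = 1.62×10^-6 m⁴; J_BC = π(0.0405)⁴/32 = 2.64×10^-7 m⁴.
θ = (T/G)·Σ L_i/J_i = (1970/43.6×10⁹)·(1.23/1.62×10^-6 + 0.697/2.64×10^-7) = 0.1536 rad.

0.154 rad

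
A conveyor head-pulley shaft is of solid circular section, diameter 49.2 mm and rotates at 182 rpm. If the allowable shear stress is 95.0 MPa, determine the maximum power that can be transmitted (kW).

J = πd⁴/32 = π(0.0492)⁴/32 = 5.753×10^-7 m⁴.
T_max = τ_allow·J/r = 9.50×10^7 × 5.753×10^-7 / 0.0246 = 2222 N·m.
ω = 2π·182/60 = 19.06 rad/s, so P_max = T_max·ω = 4.234×10^4 W.

42.3 kW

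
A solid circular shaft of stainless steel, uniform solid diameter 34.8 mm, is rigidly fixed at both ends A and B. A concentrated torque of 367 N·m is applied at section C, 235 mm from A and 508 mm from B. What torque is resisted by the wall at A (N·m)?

With uniform GJ and both ends fixed, compatibility θ_AC = θ_CB gives T_A·a = T_B·b, together with T_A + T_B = T₀.
T_A = T₀·b/(a+b) = 367.0·508/743.0 = 250.9 N·m; T_B = 116.1 N·m.

251 N·m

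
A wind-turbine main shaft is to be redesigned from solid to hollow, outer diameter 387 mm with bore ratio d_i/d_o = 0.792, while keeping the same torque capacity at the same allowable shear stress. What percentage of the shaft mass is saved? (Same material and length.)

48.0 %

Equal τ_max and T ⇒ the solid shaft needs d_s³ = d_o³(1−k⁴), so d_s = 387·(1−0.792⁴)^(1/3) = 327.6 mm.
Area ratio A_h/A_s = d_o²(1−k²)/d_s² = (1−k²)/(1−k⁴)^(2/3) = 0.5202.
Mass saving = 1 − 0.5202 = 48.0 %.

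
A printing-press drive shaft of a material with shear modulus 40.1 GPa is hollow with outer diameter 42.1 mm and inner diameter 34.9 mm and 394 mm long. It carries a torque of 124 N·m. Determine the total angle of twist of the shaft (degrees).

J = π(d_o⁴ − d_i⁴)/32 = π(0.0421⁴ − 0.0349⁴)/32 = 1.628×10^-7 m⁴.
θ = T·L/(G·J) = 124.0 × 0.394 / (40.1×10⁹ × 1.628×10^-7) = 7.485×10^-3 rad.

0.429°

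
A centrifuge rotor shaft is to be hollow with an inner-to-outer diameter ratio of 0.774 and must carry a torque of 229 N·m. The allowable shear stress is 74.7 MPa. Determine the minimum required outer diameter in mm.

29.0 mm

For a hollow shaft with d_i/d_o = 0.774: τ_max = 16T/(π d_o³ (1−k⁴)), so d_o = [16T/(π τ_allow (1−k⁴))]^(1/3) = [16·229.0/(π·7.47×10^7·0.6411)]^(1/3) = 0.02899 m.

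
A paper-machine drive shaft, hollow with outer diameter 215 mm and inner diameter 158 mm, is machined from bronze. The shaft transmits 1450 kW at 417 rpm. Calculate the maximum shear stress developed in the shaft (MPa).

ω = 2π·417/60 = 43.67 rad/s, so T = P/ω = 1450×10³ / 43.67 = 33200 N·m.
J = π(d_o⁴ − d_i⁴)/32 = π(0.215⁴ − 0.158⁴)/32 = 1.486×10^-4 m⁴.
τ_max = T·r/J = 33200 × 0.107 / 1.486×10^-4 = 2.402×10^7 Pa.

24.0 MPa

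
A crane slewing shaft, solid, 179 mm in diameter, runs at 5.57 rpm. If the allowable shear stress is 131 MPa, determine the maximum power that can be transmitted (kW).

86.0 kW

J = πd⁴/32 = π(0.179)⁴/32 = 1.008×10^-4 m⁴.
T_max = τ_allow·J/r = 1.31×10^8 × 1.008×10^-4 / 0.0895 = 147500 N·m.
ω = 2π·5.57/60 = 0.5833 rad/s, so P_max = T_max·ω = 8.605×10^4 W.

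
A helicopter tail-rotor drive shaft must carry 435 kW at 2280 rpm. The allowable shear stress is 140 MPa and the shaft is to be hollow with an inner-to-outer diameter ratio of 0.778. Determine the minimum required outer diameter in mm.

ω = 2π·2280/60 = 238.8 rad/s, so T = P/ω = 435×10³ / 238.8 = 1822 N·m.
For a hollow shaft with d_i/d_o = 0.778: τ_max = 16T/(π d_o³ (1−k⁴)), so d_o = [16T/(π τ_allow (1−k⁴))]^(1/3) = [16·1822/(π·1.40×10^8·0.6336)]^(1/3) = 0.04712 m.

47.1 mm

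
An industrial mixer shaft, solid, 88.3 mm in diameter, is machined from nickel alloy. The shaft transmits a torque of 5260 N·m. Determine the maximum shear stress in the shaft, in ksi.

5.64 ksi

J = πd⁴/32 = π(0.0883)⁴/32 = 5.968×10^-6 m⁴.
τ_max = T·r/J = 5260 × 0.0442 / 5.968×10^-6 = 3.891×10^7 Pa.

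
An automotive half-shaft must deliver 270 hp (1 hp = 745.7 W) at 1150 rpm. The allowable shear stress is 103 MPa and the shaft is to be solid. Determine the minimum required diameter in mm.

43.6 mm

ω = 2π·1150/60 = 120.4 rad/s, so T = P/ω = 270×745.7 / 120.4 = 1672 N·m.
For a solid shaft τ_max = 16T/(πd³), so d = (16T/(π τ_allow))^(1/3) = (16·1672/(π·1.03×10^8))^(1/3) = 0.04356 m.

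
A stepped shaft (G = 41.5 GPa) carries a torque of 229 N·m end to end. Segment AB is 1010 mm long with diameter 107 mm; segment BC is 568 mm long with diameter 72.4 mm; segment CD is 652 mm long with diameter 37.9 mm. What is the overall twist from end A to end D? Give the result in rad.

J_AB = π(0.107)⁴/32 = 1.29×10^-5 m⁴; J_BC = π(0.0724)⁴/32 = 2.70×10^-6 m⁴; J_CD = π(0.0379)⁴/32 = 2.03×10^-7 m⁴.
θ = (T/G)·Σ L_i/J_i = (229.0/41.5×10⁹)·(1.01/1.29×10^-5 + 0.568/2.70×10^-6 + 0.652/2.03×10^-7) = 0.01936 rad.

0.0194 rad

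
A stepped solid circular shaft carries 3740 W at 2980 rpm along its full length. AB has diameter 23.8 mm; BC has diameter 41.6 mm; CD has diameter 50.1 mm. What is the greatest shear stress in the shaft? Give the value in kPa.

ω = 2π·2980/60 = 312.1 rad/s, so T = P/ω = 3740 / 312.1 = 11.98 N·m.
Under the same torque, τ_max = 16T/(πd³) is largest where d is smallest — segment AB (d = 23.8 mm).
τ_max = 16·11.98/(π·(0.0238)³) = 4.528×10^6 Pa.

4530 kPa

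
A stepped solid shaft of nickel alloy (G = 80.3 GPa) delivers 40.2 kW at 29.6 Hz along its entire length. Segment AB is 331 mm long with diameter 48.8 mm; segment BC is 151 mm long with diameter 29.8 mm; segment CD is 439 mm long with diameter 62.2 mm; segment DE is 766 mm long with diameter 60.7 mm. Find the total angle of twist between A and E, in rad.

0.00920 rad

ω = 2π·29.6 = 186.0 rad/s, so T = P/ω = 40.2×10³ / 186.0 = 216.1 N·m.
J_AB = π(0.0488)⁴/32 = 5.57×10^-7 m⁴; J_BC = π(0.0298)⁴/32 = 7.74×10^-8 m⁴; J_CD = π(0.0622)⁴/32 = 1.47×10^-6 m⁴; J_DE = π(0.0607)⁴/32 = 1.33×10^-6 m⁴.
θ = (T/G)·Σ L_i/J_i = (216.1/80.3×10⁹)·(0.331/5.57×10^-7 + 0.151/7.74×10^-8 + 0.439/1.47×10^-6 + 0.766/1.33×10^-6) = 9.201×10^-3 rad.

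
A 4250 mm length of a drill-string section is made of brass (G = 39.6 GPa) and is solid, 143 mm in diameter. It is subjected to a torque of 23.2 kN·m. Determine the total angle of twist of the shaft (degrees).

J = πd⁴/32 = π(0.143)⁴/32 = 4.105×10^-5 m⁴.
θ = T·L/(G·J) = 23200 × 4.25 / (39.6×10⁹ × 4.105×10^-5) = 0.06065 rad.

3.48°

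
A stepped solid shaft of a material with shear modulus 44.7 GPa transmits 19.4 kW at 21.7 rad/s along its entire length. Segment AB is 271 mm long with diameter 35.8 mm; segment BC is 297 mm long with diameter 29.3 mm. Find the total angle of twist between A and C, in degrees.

ω = 21.7 rad/s, so T = P/ω = 19.4×10³ / 21.70 = 894.0 N·m.
J_AB = π(0.0358)⁴/32 = 1.61×10^-7 m⁴; J_BC = π(0.0293)⁴/32 = 7.24×10^-8 m⁴.
θ = (T/G)·Σ L_i/J_i = (894.0/44.7×10⁹)·(0.271/1.61×10^-7 + 0.297/7.24×10^-8) = 0.1157 rad.

6.63°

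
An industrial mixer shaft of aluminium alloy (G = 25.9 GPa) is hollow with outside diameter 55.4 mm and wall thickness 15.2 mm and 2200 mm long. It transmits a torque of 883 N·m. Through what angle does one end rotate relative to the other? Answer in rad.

0.0846 rad

J = π(d_o⁴ − d_i⁴)/32 = π(0.0554⁴ − 0.0250⁴)/32 = 8.864×10^-7 m⁴.
θ = T·L/(G·J) = 883.0 × 2.20 / (25.9×10⁹ × 8.864×10^-7) = 0.08461 rad.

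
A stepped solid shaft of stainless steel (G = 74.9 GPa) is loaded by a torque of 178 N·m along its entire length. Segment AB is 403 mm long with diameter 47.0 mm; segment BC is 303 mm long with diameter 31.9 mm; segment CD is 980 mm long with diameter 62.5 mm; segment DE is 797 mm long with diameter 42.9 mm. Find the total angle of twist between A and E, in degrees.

0.936°

J_AB = π(0.0470)⁴/32 = 4.79×10^-7 m⁴; J_BC = π(0.0319)⁴/32 = 1.02×10^-7 m⁴; J_CD = π(0.0625)⁴/32 = 1.50×10^-6 m⁴; J_DE = π(0.0429)⁴/32 = 3.33×10^-7 m⁴.
θ = (T/G)·Σ L_i/J_i = (178.0/74.9×10⁹)·(0.403/4.79×10^-7 + 0.303/1.02×10^-7 + 0.980/1.50×10^-6 + 0.797/3.33×10^-7) = 0.01633 rad.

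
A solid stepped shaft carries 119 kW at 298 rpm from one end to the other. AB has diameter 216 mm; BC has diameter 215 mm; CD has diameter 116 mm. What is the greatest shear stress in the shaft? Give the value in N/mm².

ω = 2π·298/60 = 31.21 rad/s, so T = P/ω = 119×10³ / 31.21 = 3813 N·m.
Under the same torque, τ_max = 16T/(πd³) is largest where d is smallest — segment CD (d = 116 mm).
τ_max = 16·3813/(π·(0.116)³) = 1.244×10^7 Pa.

12.4 N/mm²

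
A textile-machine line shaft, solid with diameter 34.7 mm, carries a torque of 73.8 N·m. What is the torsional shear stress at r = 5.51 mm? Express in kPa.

2860 kPa

J = πd⁴/32 = π(0.0347)⁴/32 = 1.423×10^-7 m⁴.
Shear stress varies linearly with radius: τ = T·r/J = 73.80 × 0.00551 / 1.423×10^-7 = 2.857×10^6 Pa.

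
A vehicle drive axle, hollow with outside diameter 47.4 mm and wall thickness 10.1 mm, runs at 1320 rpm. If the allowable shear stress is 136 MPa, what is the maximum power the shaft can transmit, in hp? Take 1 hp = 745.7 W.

470 hp

J = π(d_o⁴ − d_i⁴)/32 = π(0.0474⁴ − 0.0272⁴)/32 = 4.418×10^-7 m⁴.
T_max = τ_allow·J/r = 1.36×10^8 × 4.418×10^-7 / 0.0237 = 2535 N·m.
ω = 2π·1320/60 = 138.2 rad/s, so P_max = T_max·ω = 3.505×10^5 W.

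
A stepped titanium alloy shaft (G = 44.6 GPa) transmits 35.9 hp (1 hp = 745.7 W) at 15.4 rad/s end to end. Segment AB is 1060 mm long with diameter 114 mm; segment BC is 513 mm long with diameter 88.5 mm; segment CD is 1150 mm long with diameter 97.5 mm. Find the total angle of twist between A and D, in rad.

ω = 15.4 rad/s, so T = P/ω = 35.9×745.7 / 15.40 = 1738 N·m.
J_AB = π(0.114)⁴/32 = 1.66×10^-5 m⁴; J_BC = π(0.0885)⁴/32 = 6.02×10^-6 m⁴; J_CD = π(0.0975)⁴/32 = 8.87×10^-6 m⁴.
θ = (T/G)·Σ L_i/J_i = (1738/44.6×10⁹)·(1.06/1.66×10^-5 + 0.513/6.02×10^-6 + 1.15/8.87×10^-6) = 0.01086 rad.

0.0109 rad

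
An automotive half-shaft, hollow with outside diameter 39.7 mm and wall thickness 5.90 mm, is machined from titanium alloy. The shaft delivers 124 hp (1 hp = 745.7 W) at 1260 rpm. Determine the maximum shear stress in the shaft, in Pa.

7.54e7 Pa

ω = 2π·1260/60 = 131.9 rad/s, so T = P/ω = 124×745.7 / 131.9 = 700.8 N·m.
J = π(d_o⁴ − d_i⁴)/32 = π(0.0397⁴ − 0.0279⁴)/32 = 1.844×10^-7 m⁴.
τ_max = T·r/J = 700.8 × 0.0199 / 1.844×10^-7 = 7.544×10^7 Pa.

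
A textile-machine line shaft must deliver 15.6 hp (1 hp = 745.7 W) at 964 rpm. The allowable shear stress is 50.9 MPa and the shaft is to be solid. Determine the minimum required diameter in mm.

22.6 mm

ω = 2π·964/60 = 100.9 rad/s, so T = P/ω = 15.6×745.7 / 100.9 = 115.2 N·m.
For a solid shaft τ_max = 16T/(πd³), so d = (16T/(π τ_allow))^(1/3) = (16·115.2/(π·5.09×10^7))^(1/3) = 0.02259 m.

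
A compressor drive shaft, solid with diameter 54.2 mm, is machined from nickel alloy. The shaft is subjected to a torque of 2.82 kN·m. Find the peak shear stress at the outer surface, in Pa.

J = πd⁴/32 = π(0.0542)⁴/32 = 8.472×10^-7 m⁴.
τ_max = T·r/J = 2820 × 0.0271 / 8.472×10^-7 = 9.020×10^7 Pa.

9.02e7 Pa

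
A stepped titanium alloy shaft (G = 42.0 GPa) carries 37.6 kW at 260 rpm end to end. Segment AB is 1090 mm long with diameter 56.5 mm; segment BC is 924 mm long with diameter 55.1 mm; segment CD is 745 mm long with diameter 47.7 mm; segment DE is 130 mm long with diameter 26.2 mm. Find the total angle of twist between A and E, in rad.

ω = 2π·260/60 = 27.23 rad/s, so T = P/ω = 37.6×10³ / 27.23 = 1381 N·m.
J_AB = π(0.0565)⁴/32 = 1.00×10^-6 m⁴; J_BC = π(0.0551)⁴/32 = 9.05×10^-7 m⁴; J_CD = π(0.0477)⁴/32 = 5.08×10^-7 m⁴; J_DE = π(0.0262)⁴/32 = 4.63×10^-8 m⁴.
θ = (T/G)·Σ L_i/J_i = (1381/42.0×10⁹)·(1.09/1.00×10^-6 + 0.924/9.05×10^-7 + 0.745/5.08×10^-7 + 0.130/4.63×10^-8) = 0.2100 rad.

0.210 rad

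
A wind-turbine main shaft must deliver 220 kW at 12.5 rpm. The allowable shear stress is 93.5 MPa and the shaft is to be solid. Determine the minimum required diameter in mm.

209 mm

ω = 2π·12.5/60 = 1.309 rad/s, so T = P/ω = 220×10³ / 1.309 = 168100 N·m.
For a solid shaft τ_max = 16T/(πd³), so d = (16T/(π τ_allow))^(1/3) = (16·168100/(π·9.35×10^7))^(1/3) = 0.2092 m.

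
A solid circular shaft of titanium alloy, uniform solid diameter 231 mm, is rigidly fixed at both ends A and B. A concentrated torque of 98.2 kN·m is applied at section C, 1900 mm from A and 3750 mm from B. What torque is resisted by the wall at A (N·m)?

With uniform GJ and both ends fixed, compatibility θ_AC = θ_CB gives T_A·a = T_B·b, together with T_A + T_B = T₀.
T_A = T₀·b/(a+b) = 98200·3750/5650 = 65180 N·m; T_B = 33020 N·m.

65200 N·m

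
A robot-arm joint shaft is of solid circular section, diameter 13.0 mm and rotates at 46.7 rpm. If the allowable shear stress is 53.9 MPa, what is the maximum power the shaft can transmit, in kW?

0.114 kW

J = πd⁴/32 = π(0.0130)⁴/32 = 2.804×10^-9 m⁴.
T_max = τ_allow·J/r = 5.39×10^7 × 2.804×10^-9 / 0.00650 = 23.25 N·m.
ω = 2π·46.7/60 = 4.890 rad/s, so P_max = T_max·ω = 113.7 W.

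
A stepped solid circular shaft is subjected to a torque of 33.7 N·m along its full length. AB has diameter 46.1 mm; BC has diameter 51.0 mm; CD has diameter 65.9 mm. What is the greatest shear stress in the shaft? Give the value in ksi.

0.254 ksi

Under the same torque, τ_max = 16T/(πd³) is largest where d is smallest — segment AB (d = 46.1 mm).
τ_max = 16·33.70/(π·(0.0461)³) = 1.752×10^6 Pa.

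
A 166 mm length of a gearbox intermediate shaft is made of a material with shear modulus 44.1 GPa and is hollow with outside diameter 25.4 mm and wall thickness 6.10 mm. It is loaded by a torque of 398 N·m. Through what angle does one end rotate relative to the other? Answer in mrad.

J = π(d_o⁴ − d_i⁴)/32 = π(0.0254⁴ − 0.0132⁴)/32 = 3.788×10^-8 m⁴.
θ = T·L/(G·J) = 398.0 × 0.166 / (44.1×10⁹ × 3.788×10^-8) = 0.03955 rad.

39.5 mrad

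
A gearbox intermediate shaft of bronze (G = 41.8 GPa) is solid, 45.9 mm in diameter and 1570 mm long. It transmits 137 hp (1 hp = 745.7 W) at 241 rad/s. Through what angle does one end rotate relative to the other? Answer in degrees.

2.09°

ω = 241 rad/s, so T = P/ω = 137×745.7 / 241.0 = 423.9 N·m.
J = πd⁴/32 = π(0.0459)⁴/32 = 4.358×10^-7 m⁴.
θ = T·L/(G·J) = 423.9 × 1.57 / (41.8×10⁹ × 4.358×10^-7) = 0.03654 rad.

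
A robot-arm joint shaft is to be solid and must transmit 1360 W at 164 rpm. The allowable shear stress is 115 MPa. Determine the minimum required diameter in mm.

15.2 mm

ω = 2π·164/60 = 17.17 rad/s, so T = P/ω = 1360 / 17.17 = 79.19 N·m.
For a solid shaft τ_max = 16T/(πd³), so d = (16T/(π τ_allow))^(1/3) = (16·79.19/(π·1.15×10^8))^(1/3) = 0.01519 m.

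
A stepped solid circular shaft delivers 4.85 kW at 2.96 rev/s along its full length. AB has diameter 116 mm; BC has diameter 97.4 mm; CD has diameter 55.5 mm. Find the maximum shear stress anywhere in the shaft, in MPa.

7.77 MPa

ω = 2π·2.96 = 18.60 rad/s, so T = P/ω = 4.85×10³ / 18.60 = 260.8 N·m.
Under the same torque, τ_max = 16T/(πd³) is largest where d is smallest — segment CD (d = 55.5 mm).
τ_max = 16·260.8/(π·(0.0555)³) = 7.769×10^6 Pa.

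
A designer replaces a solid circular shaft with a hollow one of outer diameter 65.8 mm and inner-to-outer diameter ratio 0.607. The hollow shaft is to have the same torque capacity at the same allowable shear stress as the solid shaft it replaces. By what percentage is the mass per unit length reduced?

Equal τ_max and T ⇒ the solid shaft needs d_s³ = d_o³(1−k⁴), so d_s = 65.8·(1−0.607⁴)^(1/3) = 62.68 mm.
Area ratio A_h/A_s = d_o²(1−k²)/d_s² = (1−k²)/(1−k⁴)^(2/3) = 0.6961.
Mass saving = 1 − 0.6961 = 30.4 %.

30.4 %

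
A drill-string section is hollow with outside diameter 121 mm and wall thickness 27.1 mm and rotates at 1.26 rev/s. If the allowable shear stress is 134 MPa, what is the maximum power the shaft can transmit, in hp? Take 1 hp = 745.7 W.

449 hp

J = π(d_o⁴ − d_i⁴)/32 = π(0.121⁴ − 0.0668⁴)/32 = 1.909×10^-5 m⁴.
T_max = τ_allow·J/r = 1.34×10^8 × 1.909×10^-5 / 0.0605 = 42280 N·m.
ω = 2π·1.26 = 7.917 rad/s, so P_max = T_max·ω = 3.347×10^5 W.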